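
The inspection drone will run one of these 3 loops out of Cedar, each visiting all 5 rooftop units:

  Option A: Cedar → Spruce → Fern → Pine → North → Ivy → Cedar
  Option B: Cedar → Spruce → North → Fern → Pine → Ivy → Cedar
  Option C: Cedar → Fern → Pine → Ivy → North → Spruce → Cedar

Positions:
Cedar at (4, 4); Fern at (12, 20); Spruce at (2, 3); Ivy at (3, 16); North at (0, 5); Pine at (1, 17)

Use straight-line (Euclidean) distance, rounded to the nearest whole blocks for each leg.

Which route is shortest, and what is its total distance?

Option A: 2 + 20 + 11 + 12 + 11 + 12 = 68
Option B: 2 + 3 + 19 + 11 + 2 + 12 = 49
Option C: 18 + 11 + 2 + 11 + 3 + 2 = 47

Shortest is Option C, total 47 blocks.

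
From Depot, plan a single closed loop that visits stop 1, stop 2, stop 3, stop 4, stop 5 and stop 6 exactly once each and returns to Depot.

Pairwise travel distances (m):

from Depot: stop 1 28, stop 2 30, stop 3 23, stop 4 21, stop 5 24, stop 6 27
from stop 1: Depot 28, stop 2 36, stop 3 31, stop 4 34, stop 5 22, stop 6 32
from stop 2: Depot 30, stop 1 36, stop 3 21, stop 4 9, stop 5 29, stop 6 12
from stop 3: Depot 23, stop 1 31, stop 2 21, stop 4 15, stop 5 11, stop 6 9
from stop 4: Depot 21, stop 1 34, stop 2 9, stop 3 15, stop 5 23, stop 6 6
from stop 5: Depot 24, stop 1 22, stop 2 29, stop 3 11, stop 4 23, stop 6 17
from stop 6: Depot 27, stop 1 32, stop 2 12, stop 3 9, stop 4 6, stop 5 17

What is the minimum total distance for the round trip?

Shortest round trip = 112 m.

Depot → stop 1 → stop 2 → stop 3 → stop 4 → stop 5 → stop 6 → Depot: 28+36+21+15+23+17+27 = 167
Depot → stop 1 → stop 2 → stop 3 → stop 4 → stop 6 → stop 5 → Depot: 28+36+21+15+6+17+24 = 147
Depot → stop 1 → stop 2 → stop 3 → stop 5 → stop 4 → stop 6 → Depot: 28+36+21+11+23+6+27 = 152
Depot → stop 1 → stop 2 → stop 3 → stop 5 → stop 6 → stop 4 → Depot: 28+36+21+11+17+6+21 = 140
Depot → stop 1 → stop 2 → stop 3 → stop 6 → stop 4 → stop 5 → Depot: 28+36+21+9+6+23+24 = 147
Depot → stop 1 → stop 2 → stop 3 → stop 6 → stop 5 → stop 4 → Depot: 28+36+21+9+17+23+21 = 155
Depot → stop 1 → stop 2 → stop 4 → stop 3 → stop 5 → stop 6 → Depot: 28+36+9+15+11+17+27 = 143
Depot → stop 1 → stop 2 → stop 4 → stop 3 → stop 6 → stop 5 → Depot: 28+36+9+15+9+17+24 = 138
… (352 more)
Depot → stop 1 → stop 5 → stop 3 → stop 6 → stop 2 → stop 4 → Depot: 28+22+11+9+12+9+21 = 112  ← best
The minimum is 112.
One optimal route: Depot → stop 1 → stop 5 → stop 3 → stop 6 → stop 2 → stop 4 → Depot (or its reverse).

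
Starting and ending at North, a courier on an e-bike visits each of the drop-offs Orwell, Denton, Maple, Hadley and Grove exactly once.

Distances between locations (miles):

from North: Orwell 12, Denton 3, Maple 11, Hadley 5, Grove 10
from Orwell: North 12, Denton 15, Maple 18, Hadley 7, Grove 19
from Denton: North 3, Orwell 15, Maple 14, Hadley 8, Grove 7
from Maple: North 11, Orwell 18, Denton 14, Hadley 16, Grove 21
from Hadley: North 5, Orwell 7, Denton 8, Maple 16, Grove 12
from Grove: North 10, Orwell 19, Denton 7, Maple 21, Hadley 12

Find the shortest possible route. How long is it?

Shortest round trip = 58 miles.

With 5 stops there are 5!/2 = 60 distinct round trips (a route and its reverse cost the same).
North → Orwell → Denton → Maple → Hadley → Grove → North: 12+15+14+16+12+10 = 79
North → Orwell → Denton → Maple → Grove → Hadley → North: 12+15+14+21+12+5 = 79
North → Orwell → Denton → Hadley → Maple → Grove → North: 12+15+8+16+21+10 = 82
North → Orwell → Denton → Hadley → Grove → Maple → North: 12+15+8+12+21+11 = 79
North → Orwell → Denton → Grove → Maple → Hadley → North: 12+15+7+21+16+5 = 76
North → Orwell → Denton → Grove → Hadley → Maple → North: 12+15+7+12+16+11 = 73
North → Orwell → Maple → Denton → Hadley → Grove → North: 12+18+14+8+12+10 = 74
North → Orwell → Maple → Denton → Grove → Hadley → North: 12+18+14+7+12+5 = 68
North → Orwell → Maple → Hadley → Denton → Grove → North: 12+18+16+8+7+10 = 71
North → Orwell → Maple → Hadley → Grove → Denton → North: 12+18+16+12+7+3 = 68
North → Orwell → Maple → Grove → Denton → Hadley → North: 12+18+21+7+8+5 = 71
North → Orwell → Maple → Grove → Hadley → Denton → North: 12+18+21+12+8+3 = 74
North → Orwell → Hadley → Denton → Maple → Grove → North: 12+7+8+14+21+10 = 72
North → Orwell → Hadley → Denton → Grove → Maple → North: 12+7+8+7+21+11 = 66
… (46 more)
North → Denton → Grove → Hadley → Orwell → Maple → North: 3+7+12+7+18+11 = 58  ← best
The minimum is 58.
One optimal route: North → Denton → Grove → Hadley → Orwell → Maple → North (or its reverse).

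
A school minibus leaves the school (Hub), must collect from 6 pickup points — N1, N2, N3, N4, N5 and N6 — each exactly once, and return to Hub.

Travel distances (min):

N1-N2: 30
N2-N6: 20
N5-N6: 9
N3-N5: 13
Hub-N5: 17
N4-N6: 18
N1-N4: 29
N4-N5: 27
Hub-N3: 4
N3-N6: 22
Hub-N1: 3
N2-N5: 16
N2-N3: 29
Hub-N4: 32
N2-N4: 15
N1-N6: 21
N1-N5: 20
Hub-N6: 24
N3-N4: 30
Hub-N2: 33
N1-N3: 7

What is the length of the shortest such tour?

With 6 stops there are 6!/2 = 360 distinct round trips (a route and its reverse cost the same).
Hub-N1-N2-N3-N4-N5-N6-Hub: 3+30+29+30+27+9+24 = 152
Hub-N1-N2-N3-N4-N6-N5-Hub: 3+30+29+30+18+9+17 = 136
Hub-N1-N2-N3-N5-N4-N6-Hub: 3+30+29+13+27+18+24 = 144
Hub-N1-N2-N3-N5-N6-N4-Hub: 3+30+29+13+9+18+32 = 134
Hub-N1-N2-N3-N6-N4-N5-Hub: 3+30+29+22+18+27+17 = 146
Hub-N1-N2-N3-N6-N5-N4-Hub: 3+30+29+22+9+27+32 = 152
Hub-N1-N2-N4-N3-N5-N6-Hub: 3+30+15+30+13+9+24 = 124
Hub-N1-N2-N4-N3-N6-N5-Hub: 3+30+15+30+22+9+17 = 126
… (352 more)
Hub-N1-N6-N4-N2-N5-N3-Hub: 3+21+18+15+16+13+4 = 90  ← best
The minimum is 90.
One optimal route: Hub → N1 → N6 → N4 → N2 → N5 → N3 → Hub (or its reverse).

Minimum total distance: 90 min.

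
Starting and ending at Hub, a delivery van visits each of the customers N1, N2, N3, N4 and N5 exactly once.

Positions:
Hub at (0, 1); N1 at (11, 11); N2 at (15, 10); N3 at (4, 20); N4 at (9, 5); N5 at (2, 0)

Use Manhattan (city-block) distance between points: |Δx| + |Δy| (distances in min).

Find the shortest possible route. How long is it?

Hub→N1→N2→N3→N4→N5→Hub: 21+5+21+20+12+3 = 82
Hub→N1→N2→N3→N5→N4→Hub: 21+5+21+22+12+13 = 94
Hub→N1→N2→N4→N3→N5→Hub: 21+5+11+20+22+3 = 82
Hub→N1→N2→N4→N5→N3→Hub: 21+5+11+12+22+23 = 94
Hub→N1→N2→N5→N3→N4→Hub: 21+5+23+22+20+13 = 104
Hub→N1→N2→N5→N4→N3→Hub: 21+5+23+12+20+23 = 104
Hub→N1→N3→N2→N4→N5→Hub: 21+16+21+11+12+3 = 84
Hub→N1→N3→N2→N5→N4→Hub: 21+16+21+23+12+13 = 106
Hub→N1→N3→N4→N2→N5→Hub: 21+16+20+11+23+3 = 94
Hub→N1→N3→N4→N5→N2→Hub: 21+16+20+12+23+24 = 116
Hub→N1→N3→N5→N2→N4→Hub: 21+16+22+23+11+13 = 106
Hub→N1→N3→N5→N4→N2→Hub: 21+16+22+12+11+24 = 106
Hub→N1→N4→N2→N3→N5→Hub: 21+8+11+21+22+3 = 86
Hub→N1→N4→N2→N5→N3→Hub: 21+8+11+23+22+23 = 108
… (46 more)
Hub→N3→N1→N2→N4→N5→Hub: 23+16+5+11+12+3 = 70  ← best
The minimum is 70.
One optimal route: Hub → N3 → N1 → N2 → N4 → N5 → Hub (or its reverse).

Minimum total distance: 70 min.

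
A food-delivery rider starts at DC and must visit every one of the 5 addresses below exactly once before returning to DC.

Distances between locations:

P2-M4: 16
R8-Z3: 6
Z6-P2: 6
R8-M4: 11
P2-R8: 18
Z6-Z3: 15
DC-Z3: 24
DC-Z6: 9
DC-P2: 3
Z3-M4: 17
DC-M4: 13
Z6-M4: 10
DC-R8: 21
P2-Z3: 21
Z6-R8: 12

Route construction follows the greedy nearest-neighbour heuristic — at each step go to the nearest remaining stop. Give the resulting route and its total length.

Nearest-neighbour total = 60; route DC → P2 → Z6 → M4 → R8 → Z3 → DC.

DC → [P2:3 / Z6:9 / M4:13 / R8:21 / Z3:24] → P2 (3)
P2 → [Z6:6 / M4:16 / R8:18 / Z3:21] → Z6 (6)
Z6 → [M4:10 / R8:12 / Z3:15] → M4 (10)
M4 → [R8:11 / Z3:17] → R8 (11)
R8 → [Z3:6] → Z3 (6)
Return Z3→DC: 24.
Total = 3 + 6 + 10 + 11 + 6 + 24 = 60.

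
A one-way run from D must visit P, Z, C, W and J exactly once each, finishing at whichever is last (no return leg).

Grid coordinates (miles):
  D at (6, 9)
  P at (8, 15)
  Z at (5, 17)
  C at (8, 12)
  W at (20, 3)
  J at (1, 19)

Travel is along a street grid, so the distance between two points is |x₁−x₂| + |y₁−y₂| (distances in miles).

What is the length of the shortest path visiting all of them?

Shortest open route: 50 miles.

There are 5! = 120 possible orderings.
D→P→Z→C→W→J: 8+5+8+21+35 = 77
D→P→Z→C→J→W: 8+5+8+14+35 = 70
D→P→Z→W→C→J: 8+5+29+21+14 = 77
D→P→Z→W→J→C: 8+5+29+35+14 = 91
D→P→Z→J→C→W: 8+5+6+14+21 = 54
D→P→Z→J→W→C: 8+5+6+35+21 = 75
D→P→C→Z→W→J: 8+3+8+29+35 = 83
D→P→C→Z→J→W: 8+3+8+6+35 = 60
D→P→C→W→Z→J: 8+3+21+29+6 = 67
D→P→C→W→J→Z: 8+3+21+35+6 = 73
D→P→C→J→Z→W: 8+3+14+6+29 = 60
D→P→C→J→W→Z: 8+3+14+35+29 = 89
D→P→W→Z→C→J: 8+24+29+8+14 = 83
D→P→W→Z→J→C: 8+24+29+6+14 = 81
… (106 more)
D→Z→J→P→C→W: 9+6+11+3+21 = 50  ← best
The minimum is 50.
One shortest path: D → Z → J → P → C → W.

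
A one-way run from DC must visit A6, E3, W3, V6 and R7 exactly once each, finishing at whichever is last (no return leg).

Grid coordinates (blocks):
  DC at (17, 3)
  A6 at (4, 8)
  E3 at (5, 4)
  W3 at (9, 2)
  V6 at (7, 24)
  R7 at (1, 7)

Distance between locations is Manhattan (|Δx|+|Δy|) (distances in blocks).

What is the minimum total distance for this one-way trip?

45 blocks — the minimum one-way total.

There are 5! = 120 possible orderings.
DC→A6→E3→W3→V6→R7: 18+5+6+24+23 = 76
DC→A6→E3→W3→R7→V6: 18+5+6+13+23 = 65
DC→A6→E3→V6→W3→R7: 18+5+22+24+13 = 82
DC→A6→E3→V6→R7→W3: 18+5+22+23+13 = 81
DC→A6→E3→R7→W3→V6: 18+5+7+13+24 = 67
DC→A6→E3→R7→V6→W3: 18+5+7+23+24 = 77
DC→A6→W3→E3→V6→R7: 18+11+6+22+23 = 80
DC→A6→W3→E3→R7→V6: 18+11+6+7+23 = 65
DC→A6→W3→V6→E3→R7: 18+11+24+22+7 = 82
DC→A6→W3→V6→R7→E3: 18+11+24+23+7 = 83
DC→A6→W3→R7→E3→V6: 18+11+13+7+22 = 71
DC→A6→W3→R7→V6→E3: 18+11+13+23+22 = 87
DC→A6→V6→E3→W3→R7: 18+19+22+6+13 = 78
DC→A6→V6→E3→R7→W3: 18+19+22+7+13 = 79
… (106 more)
DC→W3→E3→R7→A6→V6: 9+6+7+4+19 = 45  ← best
The minimum is 45.
One shortest path: DC → W3 → E3 → R7 → A6 → V6.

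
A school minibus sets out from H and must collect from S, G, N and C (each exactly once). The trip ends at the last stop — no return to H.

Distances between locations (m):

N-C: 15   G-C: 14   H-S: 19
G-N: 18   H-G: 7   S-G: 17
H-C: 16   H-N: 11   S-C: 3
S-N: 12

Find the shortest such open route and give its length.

There are 4! = 24 possible orderings.
H → S → G → N → C: 19+17+18+15 = 69
H → S → G → C → N: 19+17+14+15 = 65
H → S → N → G → C: 19+12+18+14 = 63
H → S → N → C → G: 19+12+15+14 = 60
H → S → C → G → N: 19+3+14+18 = 54
H → S → C → N → G: 19+3+15+18 = 55
H → G → S → N → C: 7+17+12+15 = 51
H → G → S → C → N: 7+17+3+15 = 42
H → G → N → S → C: 7+18+12+3 = 40
H → G → N → C → S: 7+18+15+3 = 43
H → G → C → S → N: 7+14+3+12 = 36
H → G → C → N → S: 7+14+15+12 = 48
H → N → S → G → C: 11+12+17+14 = 54
H → N → S → C → G: 11+12+3+14 = 40
… (10 more)
The minimum is 36.
One shortest path: H → G → C → S → N.

Shortest open route: 36 m.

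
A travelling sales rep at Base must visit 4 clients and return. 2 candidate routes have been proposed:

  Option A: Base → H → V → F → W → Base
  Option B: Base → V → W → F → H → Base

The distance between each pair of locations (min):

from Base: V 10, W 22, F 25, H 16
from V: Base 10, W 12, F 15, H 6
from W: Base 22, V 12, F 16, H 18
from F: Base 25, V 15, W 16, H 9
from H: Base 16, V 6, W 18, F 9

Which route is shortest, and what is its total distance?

Option A: 16 + 6 + 15 + 16 + 22 = 75
Option B: 10 + 12 + 16 + 9 + 16 = 63

63 min — Option B is the shortest.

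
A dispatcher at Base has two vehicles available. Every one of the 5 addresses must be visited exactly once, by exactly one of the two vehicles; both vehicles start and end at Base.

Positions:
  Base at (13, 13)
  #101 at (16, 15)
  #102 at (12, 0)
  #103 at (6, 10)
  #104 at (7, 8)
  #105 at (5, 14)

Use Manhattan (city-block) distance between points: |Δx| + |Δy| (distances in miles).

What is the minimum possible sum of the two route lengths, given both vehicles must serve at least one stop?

Check every non-empty split of the stops between the two vehicles; for each half take its own optimal tour:
  {#101} + {#102, #103, #104, #105}: 10 + 44 = 54
  {#102} + {#101, #103, #104, #105}: 28 + 36 = 64
  {#101, #102} + {#103, #104, #105}: 38 + 28 = 66
  {#103} + {#101, #102, #104, #105}: 20 + 52 = 72
  {#101, #103} + {#102, #104, #105}: 30 + 44 = 74
  {#102, #103} + {#101, #104, #105}: 40 + 36 = 76
  … (15 splits in total)
Best: vehicle 1 Base → #101 → Base = 10; vehicle 2 Base → #102 → #104 → #103 → #105 → Base = 44; combined 54.

Minimum combined distance: 54 miles.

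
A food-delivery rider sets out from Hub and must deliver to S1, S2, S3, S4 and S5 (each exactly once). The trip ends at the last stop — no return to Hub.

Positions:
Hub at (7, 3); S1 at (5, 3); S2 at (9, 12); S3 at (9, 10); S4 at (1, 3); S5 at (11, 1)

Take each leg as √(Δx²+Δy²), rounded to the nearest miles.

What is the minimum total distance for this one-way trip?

There are 5! = 120 possible orderings.
Hub → S1 → S2 → S3 → S4 → S5: 2+10+2+11+10 = 35
Hub → S1 → S2 → S3 → S5 → S4: 2+10+2+9+10 = 33
Hub → S1 → S2 → S4 → S3 → S5: 2+10+12+11+9 = 44
Hub → S1 → S2 → S4 → S5 → S3: 2+10+12+10+9 = 43
Hub → S1 → S2 → S5 → S3 → S4: 2+10+11+9+11 = 43
Hub → S1 → S2 → S5 → S4 → S3: 2+10+11+10+11 = 44
Hub → S1 → S3 → S2 → S4 → S5: 2+8+2+12+10 = 34
Hub → S1 → S3 → S2 → S5 → S4: 2+8+2+11+10 = 33
Hub → S1 → S3 → S4 → S2 → S5: 2+8+11+12+11 = 44
Hub → S1 → S3 → S4 → S5 → S2: 2+8+11+10+11 = 42
Hub → S1 → S3 → S5 → S2 → S4: 2+8+9+11+12 = 42
Hub → S1 → S3 → S5 → S4 → S2: 2+8+9+10+12 = 41
Hub → S1 → S4 → S2 → S3 → S5: 2+4+12+2+9 = 29
Hub → S1 → S4 → S2 → S5 → S3: 2+4+12+11+9 = 38
… (106 more)
Hub → S1 → S4 → S5 → S3 → S2: 2+4+10+9+2 = 27  ← best
The minimum is 27.
One shortest path: Hub → S1 → S4 → S5 → S3 → S2.

Minimum one-way distance = 27 miles.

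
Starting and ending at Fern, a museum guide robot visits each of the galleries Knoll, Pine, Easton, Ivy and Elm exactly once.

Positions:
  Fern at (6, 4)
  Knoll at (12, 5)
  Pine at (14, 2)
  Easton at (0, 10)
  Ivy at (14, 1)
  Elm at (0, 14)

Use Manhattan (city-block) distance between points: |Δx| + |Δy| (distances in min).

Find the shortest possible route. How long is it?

There are 60 distinct closed tours to check (reversals are equivalent).
Fern→Knoll→Pine→Easton→Ivy→Elm→Fern: 7+5+22+23+27+16 = 100
Fern→Knoll→Pine→Easton→Elm→Ivy→Fern: 7+5+22+4+27+11 = 76
Fern→Knoll→Pine→Ivy→Easton→Elm→Fern: 7+5+1+23+4+16 = 56
Fern→Knoll→Pine→Ivy→Elm→Easton→Fern: 7+5+1+27+4+12 = 56
Fern→Knoll→Pine→Elm→Easton→Ivy→Fern: 7+5+26+4+23+11 = 76
Fern→Knoll→Pine→Elm→Ivy→Easton→Fern: 7+5+26+27+23+12 = 100
Fern→Knoll→Easton→Pine→Ivy→Elm→Fern: 7+17+22+1+27+16 = 90
Fern→Knoll→Easton→Pine→Elm→Ivy→Fern: 7+17+22+26+27+11 = 110
Fern→Knoll→Easton→Ivy→Pine→Elm→Fern: 7+17+23+1+26+16 = 90
Fern→Knoll→Easton→Ivy→Elm→Pine→Fern: 7+17+23+27+26+10 = 110
Fern→Knoll→Easton→Elm→Pine→Ivy→Fern: 7+17+4+26+1+11 = 66
Fern→Knoll→Easton→Elm→Ivy→Pine→Fern: 7+17+4+27+1+10 = 66
Fern→Knoll→Ivy→Pine→Easton→Elm→Fern: 7+6+1+22+4+16 = 56
Fern→Knoll→Ivy→Pine→Elm→Easton→Fern: 7+6+1+26+4+12 = 56
… (46 more)
Fern→Pine→Ivy→Knoll→Easton→Elm→Fern: 10+1+6+17+4+16 = 54  ← best
The minimum is 54.
One optimal route: Fern → Pine → Ivy → Knoll → Easton → Elm → Fern (or its reverse).

Minimum total distance: 54 min.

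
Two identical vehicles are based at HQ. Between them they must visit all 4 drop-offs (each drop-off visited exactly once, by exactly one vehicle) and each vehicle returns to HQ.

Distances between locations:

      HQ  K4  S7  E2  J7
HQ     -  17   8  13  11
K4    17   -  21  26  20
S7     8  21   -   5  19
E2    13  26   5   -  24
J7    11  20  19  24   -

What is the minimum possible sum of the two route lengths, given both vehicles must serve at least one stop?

Check every non-empty split of the stops between the two vehicles; for each half take its own optimal tour:
  {K4} + {S7, E2, J7}: 34 + 48 = 82
  {S7} + {K4, E2, J7}: 16 + 70 = 86
  {K4, S7} + {E2, J7}: 46 + 48 = 94
  {E2} + {K4, S7, J7}: 26 + 60 = 86
  {K4, E2} + {S7, J7}: 56 + 38 = 94
  {S7, E2} + {K4, J7}: 26 + 48 = 74
  … (7 splits in total)
Best: vehicle 1 HQ → S7 → E2 → HQ = 26; vehicle 2 HQ → K4 → J7 → HQ = 48; combined 74.

74 — the smallest possible combined total.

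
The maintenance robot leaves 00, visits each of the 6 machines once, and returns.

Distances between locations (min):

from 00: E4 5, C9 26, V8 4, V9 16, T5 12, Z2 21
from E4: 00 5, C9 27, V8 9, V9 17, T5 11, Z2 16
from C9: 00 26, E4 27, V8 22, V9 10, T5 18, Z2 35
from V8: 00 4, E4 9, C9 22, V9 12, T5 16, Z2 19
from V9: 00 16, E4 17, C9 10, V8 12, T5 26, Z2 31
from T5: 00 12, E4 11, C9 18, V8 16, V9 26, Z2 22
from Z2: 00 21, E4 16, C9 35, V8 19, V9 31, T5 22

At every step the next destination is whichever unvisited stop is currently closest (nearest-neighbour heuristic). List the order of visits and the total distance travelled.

Total distance 104 min via the nearest-neighbour route 00 → V8 → E4 → T5 → C9 → V9 → Z2 → 00.

At 00 the remaining stops are V8 4, E4 5, T5 12, V9 16, Z2 21, C9 26; go to V8.
At V8 the remaining stops are E4 9, V9 12, T5 16, Z2 19, C9 22; go to E4.
At E4 the remaining stops are T5 11, Z2 16, V9 17, C9 27; go to T5.
At T5 the remaining stops are C9 18, Z2 22, V9 26; go to C9.
At C9 the remaining stops are V9 10, Z2 35; go to V9.
At V9 the remaining stops are Z2 31; go to Z2.
Return Z2→00: 21.
Total = 4 + 9 + 11 + 18 + 10 + 31 + 21 = 104.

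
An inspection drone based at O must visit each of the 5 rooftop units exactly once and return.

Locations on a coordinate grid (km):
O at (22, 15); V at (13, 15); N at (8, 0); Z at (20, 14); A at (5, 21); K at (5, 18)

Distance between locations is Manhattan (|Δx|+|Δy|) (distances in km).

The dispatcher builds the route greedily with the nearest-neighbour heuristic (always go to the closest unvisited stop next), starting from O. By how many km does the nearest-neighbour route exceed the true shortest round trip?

2 km longer than the optimal tour.

From O: Z=3, V=9, K=20, A=23, N=29 → choose Z (3).
From Z: V=8, K=19, A=22, N=26 → choose V (8).
From V: K=11, A=14, N=20 → choose K (11).
From K: A=3, N=21 → choose A (3).
From A: N=24 → choose N (24).
NN route O → Z → V → K → A → N → O costs 78.
Optimal: O → V → A → K → N → Z → O costs 76 (by enumerating all 60 distinct tours).
Excess = 78 − 76 = 2.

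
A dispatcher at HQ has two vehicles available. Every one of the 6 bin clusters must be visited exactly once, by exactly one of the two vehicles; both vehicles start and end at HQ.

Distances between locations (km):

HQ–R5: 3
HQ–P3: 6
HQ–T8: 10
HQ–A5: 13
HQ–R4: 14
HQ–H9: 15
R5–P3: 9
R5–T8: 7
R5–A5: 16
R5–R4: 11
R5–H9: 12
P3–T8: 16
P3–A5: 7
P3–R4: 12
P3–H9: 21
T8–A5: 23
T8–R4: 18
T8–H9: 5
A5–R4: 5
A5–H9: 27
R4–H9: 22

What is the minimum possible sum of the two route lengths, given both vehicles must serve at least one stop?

61 km — the smallest possible combined total.

Check every non-empty split of the stops between the two vehicles; for each half take its own optimal tour:
  {R5} + {P3, T8, A5, R4, H9}: 6 + 55 = 61
  {P3} + {R5, T8, A5, R4, H9}: 12 + 55 = 67
  {R5, P3} + {T8, A5, R4, H9}: 18 + 55 = 73
  {T8} + {R5, P3, A5, R4, H9}: 20 + 55 = 75
  {R5, T8} + {P3, A5, R4, H9}: 20 + 55 = 75
  {P3, T8} + {R5, A5, R4, H9}: 32 + 55 = 87
  … (31 splits in total)
Best: vehicle 1 HQ → R5 → HQ = 6; vehicle 2 HQ → P3 → A5 → R4 → H9 → T8 → HQ = 55; combined 61.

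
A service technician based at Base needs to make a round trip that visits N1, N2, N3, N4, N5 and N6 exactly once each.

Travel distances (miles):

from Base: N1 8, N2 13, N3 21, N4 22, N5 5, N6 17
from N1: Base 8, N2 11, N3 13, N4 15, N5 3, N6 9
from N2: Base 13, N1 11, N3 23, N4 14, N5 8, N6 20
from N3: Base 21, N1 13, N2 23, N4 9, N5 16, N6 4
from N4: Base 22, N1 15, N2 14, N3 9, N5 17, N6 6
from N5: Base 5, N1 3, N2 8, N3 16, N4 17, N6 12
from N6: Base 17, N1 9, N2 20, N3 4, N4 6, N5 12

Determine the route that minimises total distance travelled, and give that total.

57 miles — the shortest possible round trip.

With 6 stops there are 6!/2 = 360 distinct round trips (a route and its reverse cost the same).
Base → N1 → N2 → N3 → N4 → N5 → N6 → Base: 8+11+23+9+17+12+17 = 97
Base → N1 → N2 → N3 → N4 → N6 → N5 → Base: 8+11+23+9+6+12+5 = 74
Base → N1 → N2 → N3 → N5 → N4 → N6 → Base: 8+11+23+16+17+6+17 = 98
Base → N1 → N2 → N3 → N5 → N6 → N4 → Base: 8+11+23+16+12+6+22 = 98
Base → N1 → N2 → N3 → N6 → N4 → N5 → Base: 8+11+23+4+6+17+5 = 74
Base → N1 → N2 → N3 → N6 → N5 → N4 → Base: 8+11+23+4+12+17+22 = 97
Base → N1 → N2 → N4 → N3 → N5 → N6 → Base: 8+11+14+9+16+12+17 = 87
Base → N1 → N2 → N4 → N3 → N6 → N5 → Base: 8+11+14+9+4+12+5 = 63
… (352 more)
Base → N1 → N6 → N3 → N4 → N2 → N5 → Base: 8+9+4+9+14+8+5 = 57  ← best
The minimum is 57.
One optimal route: Base → N1 → N6 → N3 → N4 → N2 → N5 → Base (or its reverse).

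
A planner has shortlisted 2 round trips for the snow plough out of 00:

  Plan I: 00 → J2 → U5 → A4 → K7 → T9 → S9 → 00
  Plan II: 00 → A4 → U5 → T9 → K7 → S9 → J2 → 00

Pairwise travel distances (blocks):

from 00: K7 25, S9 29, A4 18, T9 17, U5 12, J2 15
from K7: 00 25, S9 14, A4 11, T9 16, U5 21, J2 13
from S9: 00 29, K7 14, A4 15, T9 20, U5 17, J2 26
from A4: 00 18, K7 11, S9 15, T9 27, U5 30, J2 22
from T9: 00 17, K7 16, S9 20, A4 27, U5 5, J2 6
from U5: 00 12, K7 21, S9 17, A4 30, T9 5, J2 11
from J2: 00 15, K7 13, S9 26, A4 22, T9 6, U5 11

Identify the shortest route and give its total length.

Shortest is Plan II, total 124 blocks.

Plan I: 15 + 11 + 30 + 11 + 16 + 20 + 29 = 132
Plan II: 18 + 30 + 5 + 16 + 14 + 26 + 15 = 124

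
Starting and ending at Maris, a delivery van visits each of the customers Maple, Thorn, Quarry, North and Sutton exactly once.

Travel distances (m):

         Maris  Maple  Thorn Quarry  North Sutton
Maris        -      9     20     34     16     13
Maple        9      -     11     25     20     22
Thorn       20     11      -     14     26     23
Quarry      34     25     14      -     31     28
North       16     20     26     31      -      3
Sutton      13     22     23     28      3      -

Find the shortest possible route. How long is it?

81 m — the shortest possible round trip.

There are 60 distinct closed tours to check (reversals are equivalent).
Maris→Maple→Thorn→Quarry→North→Sutton→Maris: 9+11+14+31+3+13 = 81
Maris→Maple→Thorn→Quarry→Sutton→North→Maris: 9+11+14+28+3+16 = 81
Maris→Maple→Thorn→North→Quarry→Sutton→Maris: 9+11+26+31+28+13 = 118
Maris→Maple→Thorn→North→Sutton→Quarry→Maris: 9+11+26+3+28+34 = 111
Maris→Maple→Thorn→Sutton→Quarry→North→Maris: 9+11+23+28+31+16 = 118
Maris→Maple→Thorn→Sutton→North→Quarry→Maris: 9+11+23+3+31+34 = 111
Maris→Maple→Quarry→Thorn→North→Sutton→Maris: 9+25+14+26+3+13 = 90
Maris→Maple→Quarry→Thorn→Sutton→North→Maris: 9+25+14+23+3+16 = 90
Maris→Maple→Quarry→North→Thorn→Sutton→Maris: 9+25+31+26+23+13 = 127
Maris→Maple→Quarry→North→Sutton→Thorn→Maris: 9+25+31+3+23+20 = 111
Maris→Maple→Quarry→Sutton→Thorn→North→Maris: 9+25+28+23+26+16 = 127
Maris→Maple→Quarry→Sutton→North→Thorn→Maris: 9+25+28+3+26+20 = 111
Maris→Maple→North→Thorn→Quarry→Sutton→Maris: 9+20+26+14+28+13 = 110
Maris→Maple→North→Thorn→Sutton→Quarry→Maris: 9+20+26+23+28+34 = 140
… (46 more)
The minimum is 81.
One optimal route: Maris → Maple → Thorn → Quarry → North → Sutton → Maris (or its reverse).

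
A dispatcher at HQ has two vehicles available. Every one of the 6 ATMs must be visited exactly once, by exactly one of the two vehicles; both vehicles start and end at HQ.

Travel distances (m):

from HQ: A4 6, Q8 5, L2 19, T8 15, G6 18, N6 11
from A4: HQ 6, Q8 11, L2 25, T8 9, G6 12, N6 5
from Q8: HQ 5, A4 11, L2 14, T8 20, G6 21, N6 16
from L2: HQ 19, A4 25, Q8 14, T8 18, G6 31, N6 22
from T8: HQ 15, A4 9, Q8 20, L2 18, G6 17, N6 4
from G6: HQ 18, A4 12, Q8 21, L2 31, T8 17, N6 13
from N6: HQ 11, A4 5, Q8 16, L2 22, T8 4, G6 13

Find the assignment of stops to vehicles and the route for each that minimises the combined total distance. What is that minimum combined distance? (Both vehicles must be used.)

Check every non-empty split of the stops between the two vehicles; for each half take its own optimal tour:
  {A4} + {Q8, L2, T8, G6, N6}: 12 + 72 = 84
  {Q8} + {A4, L2, T8, G6, N6}: 10 + 72 = 82
  {A4, Q8} + {L2, T8, G6, N6}: 22 + 72 = 94
  {L2} + {A4, Q8, T8, G6, N6}: 38 + 58 = 96
  {A4, L2} + {Q8, T8, G6, N6}: 50 + 58 = 108
  {Q8, L2} + {A4, T8, G6, N6}: 38 + 50 = 88
  … (31 splits in total)
Best: vehicle 1 HQ → Q8 → HQ = 10; vehicle 2 HQ → A4 → G6 → N6 → T8 → L2 → HQ = 72; combined 82.

Minimum combined distance: 82 m.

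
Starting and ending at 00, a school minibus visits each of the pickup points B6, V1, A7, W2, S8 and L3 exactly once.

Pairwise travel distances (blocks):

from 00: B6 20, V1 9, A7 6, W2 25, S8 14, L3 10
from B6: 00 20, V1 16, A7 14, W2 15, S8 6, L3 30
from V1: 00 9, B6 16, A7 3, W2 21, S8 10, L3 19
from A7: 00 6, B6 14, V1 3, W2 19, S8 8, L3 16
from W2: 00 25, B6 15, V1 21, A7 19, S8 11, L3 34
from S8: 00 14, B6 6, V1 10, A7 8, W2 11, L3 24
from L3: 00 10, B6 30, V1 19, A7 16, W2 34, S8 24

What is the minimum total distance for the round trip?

Shortest round trip = 84 blocks.

00-B6-V1-A7-W2-S8-L3-00: 20+16+3+19+11+24+10 = 103
00-B6-V1-A7-W2-L3-S8-00: 20+16+3+19+34+24+14 = 130
00-B6-V1-A7-S8-W2-L3-00: 20+16+3+8+11+34+10 = 102
00-B6-V1-A7-S8-L3-W2-00: 20+16+3+8+24+34+25 = 130
00-B6-V1-A7-L3-W2-S8-00: 20+16+3+16+34+11+14 = 114
00-B6-V1-A7-L3-S8-W2-00: 20+16+3+16+24+11+25 = 115
00-B6-V1-W2-A7-S8-L3-00: 20+16+21+19+8+24+10 = 118
00-B6-V1-W2-A7-L3-S8-00: 20+16+21+19+16+24+14 = 130
… (352 more)
00-A7-V1-S8-B6-W2-L3-00: 6+3+10+6+15+34+10 = 84  ← best
The minimum is 84.
One optimal route: 00 → A7 → V1 → S8 → B6 → W2 → L3 → 00 (or its reverse).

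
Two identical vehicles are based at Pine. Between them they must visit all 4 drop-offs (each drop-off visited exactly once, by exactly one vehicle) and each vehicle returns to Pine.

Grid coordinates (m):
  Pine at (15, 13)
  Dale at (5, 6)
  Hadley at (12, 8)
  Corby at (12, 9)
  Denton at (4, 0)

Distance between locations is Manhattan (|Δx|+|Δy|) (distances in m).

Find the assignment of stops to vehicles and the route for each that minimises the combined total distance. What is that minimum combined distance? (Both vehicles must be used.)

Minimum combined distance: 62 m.

Check every non-empty split of the stops between the two vehicles; for each half take its own optimal tour:
  {Dale} + {Hadley, Corby, Denton}: 34 + 48 = 82
  {Hadley} + {Dale, Corby, Denton}: 16 + 48 = 64
  {Dale, Hadley} + {Corby, Denton}: 34 + 48 = 82
  {Corby} + {Dale, Hadley, Denton}: 14 + 48 = 62
  {Dale, Corby} + {Hadley, Denton}: 34 + 48 = 82
  {Hadley, Corby} + {Dale, Denton}: 16 + 48 = 64
  … (7 splits in total)
Best: vehicle 1 Pine → Corby → Pine = 14; vehicle 2 Pine → Dale → Denton → Hadley → Pine = 48; combined 62.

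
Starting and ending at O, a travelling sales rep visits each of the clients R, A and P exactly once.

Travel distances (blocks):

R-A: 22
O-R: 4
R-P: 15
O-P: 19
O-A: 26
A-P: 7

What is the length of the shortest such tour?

Minimum total distance: 52 blocks.

There are 3 distinct closed tours to check (reversals are equivalent).
O-R-A-P-O: 4+22+7+19 = 52
O-R-P-A-O: 4+15+7+26 = 52
O-A-R-P-O: 26+22+15+19 = 82
The minimum is 52.
One optimal route: O → R → A → P → O (or its reverse).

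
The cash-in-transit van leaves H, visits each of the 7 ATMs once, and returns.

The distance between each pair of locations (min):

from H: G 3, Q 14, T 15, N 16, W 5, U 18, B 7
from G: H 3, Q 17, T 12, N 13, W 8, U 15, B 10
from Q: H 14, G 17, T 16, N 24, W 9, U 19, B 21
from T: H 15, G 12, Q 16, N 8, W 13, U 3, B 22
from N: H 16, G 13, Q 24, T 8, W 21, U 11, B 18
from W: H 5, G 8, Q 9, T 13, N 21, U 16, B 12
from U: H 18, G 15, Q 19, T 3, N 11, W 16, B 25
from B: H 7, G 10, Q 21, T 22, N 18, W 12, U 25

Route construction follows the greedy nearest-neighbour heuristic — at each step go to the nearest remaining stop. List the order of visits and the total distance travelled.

Nearest-neighbour total = 75 min; route H → G → W → Q → T → U → N → B → H.

From H: distances to unvisited — G=3, W=5, B=7, Q=14, T=15, N=16, U=18. Nearest is G (3).
From G: distances to unvisited — W=8, B=10, T=12, N=13, U=15, Q=17. Nearest is W (8).
From W: distances to unvisited — Q=9, B=12, T=13, U=16, N=21. Nearest is Q (9).
From Q: distances to unvisited — T=16, U=19, B=21, N=24. Nearest is T (16).
From T: distances to unvisited — U=3, N=8, B=22. Nearest is U (3).
From U: distances to unvisited — N=11, B=25. Nearest is N (11).
From N: distances to unvisited — B=18. Nearest is B (18).
Return B→H: 7.
Total = 3 + 8 + 9 + 16 + 3 + 11 + 18 + 7 = 75.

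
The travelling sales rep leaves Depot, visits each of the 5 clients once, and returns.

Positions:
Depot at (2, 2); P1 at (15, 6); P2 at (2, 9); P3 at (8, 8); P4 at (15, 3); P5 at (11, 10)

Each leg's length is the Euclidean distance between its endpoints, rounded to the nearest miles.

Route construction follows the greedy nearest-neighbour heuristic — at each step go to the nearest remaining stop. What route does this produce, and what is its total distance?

Depot → [P2:7 / P3:8 / P5:12 / P4:13 / P1:14] → P2 (7)
P2 → [P3:6 / P5:9 / P1:13 / P4:14] → P3 (6)
P3 → [P5:4 / P1:7 / P4:9] → P5 (4)
P5 → [P1:6 / P4:8] → P1 (6)
P1 → [P4:3] → P4 (3)
Return P4→Depot: 13.
Total = 7 + 6 + 4 + 6 + 3 + 13 = 39.

Nearest-neighbour total = 39 miles; route Depot → P2 → P3 → P5 → P1 → P4 → Depot.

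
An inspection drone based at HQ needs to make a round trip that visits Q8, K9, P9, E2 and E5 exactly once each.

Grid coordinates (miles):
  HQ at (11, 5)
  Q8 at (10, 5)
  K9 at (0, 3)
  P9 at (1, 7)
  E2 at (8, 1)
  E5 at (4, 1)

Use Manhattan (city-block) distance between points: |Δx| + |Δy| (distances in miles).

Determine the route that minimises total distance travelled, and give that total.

HQ → Q8 → K9 → P9 → E2 → E5 → HQ: 1+12+5+13+4+11 = 46
HQ → Q8 → K9 → P9 → E5 → E2 → HQ: 1+12+5+9+4+7 = 38
HQ → Q8 → K9 → E2 → P9 → E5 → HQ: 1+12+10+13+9+11 = 56
HQ → Q8 → K9 → E2 → E5 → P9 → HQ: 1+12+10+4+9+12 = 48
HQ → Q8 → K9 → E5 → P9 → E2 → HQ: 1+12+6+9+13+7 = 48
HQ → Q8 → K9 → E5 → E2 → P9 → HQ: 1+12+6+4+13+12 = 48
HQ → Q8 → P9 → K9 → E2 → E5 → HQ: 1+11+5+10+4+11 = 42
HQ → Q8 → P9 → K9 → E5 → E2 → HQ: 1+11+5+6+4+7 = 34
HQ → Q8 → P9 → E2 → K9 → E5 → HQ: 1+11+13+10+6+11 = 52
HQ → Q8 → P9 → E2 → E5 → K9 → HQ: 1+11+13+4+6+13 = 48
HQ → Q8 → P9 → E5 → K9 → E2 → HQ: 1+11+9+6+10+7 = 44
HQ → Q8 → P9 → E5 → E2 → K9 → HQ: 1+11+9+4+10+13 = 48
HQ → Q8 → E2 → K9 → P9 → E5 → HQ: 1+6+10+5+9+11 = 42
HQ → Q8 → E2 → K9 → E5 → P9 → HQ: 1+6+10+6+9+12 = 44
… (46 more)
The minimum is 34.
One optimal route: HQ → Q8 → P9 → K9 → E5 → E2 → HQ (or its reverse).

34 miles — the shortest possible round trip.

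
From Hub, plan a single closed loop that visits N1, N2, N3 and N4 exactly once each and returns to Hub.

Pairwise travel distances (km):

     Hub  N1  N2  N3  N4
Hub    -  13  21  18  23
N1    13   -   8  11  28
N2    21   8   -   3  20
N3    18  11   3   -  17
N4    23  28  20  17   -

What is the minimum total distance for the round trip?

Minimum total distance: 64 km.

There are 12 distinct closed tours to check (reversals are equivalent).
Hub - N1 - N2 - N3 - N4 - Hub: 13+8+3+17+23 = 64
Hub - N1 - N2 - N4 - N3 - Hub: 13+8+20+17+18 = 76
Hub - N1 - N3 - N2 - N4 - Hub: 13+11+3+20+23 = 70
Hub - N1 - N3 - N4 - N2 - Hub: 13+11+17+20+21 = 82
Hub - N1 - N4 - N2 - N3 - Hub: 13+28+20+3+18 = 82
Hub - N1 - N4 - N3 - N2 - Hub: 13+28+17+3+21 = 82
Hub - N2 - N1 - N3 - N4 - Hub: 21+8+11+17+23 = 80
Hub - N2 - N1 - N4 - N3 - Hub: 21+8+28+17+18 = 92
Hub - N2 - N3 - N1 - N4 - Hub: 21+3+11+28+23 = 86
Hub - N2 - N4 - N1 - N3 - Hub: 21+20+28+11+18 = 98
Hub - N3 - N1 - N2 - N4 - Hub: 18+11+8+20+23 = 80
Hub - N3 - N2 - N1 - N4 - Hub: 18+3+8+28+23 = 80
The minimum is 64.
One optimal route: Hub → N1 → N2 → N3 → N4 → Hub (or its reverse).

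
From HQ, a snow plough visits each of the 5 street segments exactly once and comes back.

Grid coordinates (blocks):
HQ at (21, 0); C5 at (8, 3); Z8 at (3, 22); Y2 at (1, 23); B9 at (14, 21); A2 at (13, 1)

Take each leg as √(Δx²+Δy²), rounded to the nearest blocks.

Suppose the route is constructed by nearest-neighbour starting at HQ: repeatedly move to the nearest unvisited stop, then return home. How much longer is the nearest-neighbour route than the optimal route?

Excess over optimum: 6 blocks.

HQ: A2=8, C5=13, B9=22, Z8=28, Y2=30 ⇒ A2
A2: C5=5, B9=20, Z8=23, Y2=25 ⇒ C5
C5: B9=19, Z8=20, Y2=21 ⇒ B9
B9: Z8=11, Y2=13 ⇒ Z8
Z8: Y2=2 ⇒ Y2
NN route HQ → A2 → C5 → B9 → Z8 → Y2 → HQ costs 75.
Optimal: HQ → B9 → Z8 → Y2 → C5 → A2 → HQ costs 69 (by enumerating all 60 distinct tours).
Excess = 75 − 69 = 6.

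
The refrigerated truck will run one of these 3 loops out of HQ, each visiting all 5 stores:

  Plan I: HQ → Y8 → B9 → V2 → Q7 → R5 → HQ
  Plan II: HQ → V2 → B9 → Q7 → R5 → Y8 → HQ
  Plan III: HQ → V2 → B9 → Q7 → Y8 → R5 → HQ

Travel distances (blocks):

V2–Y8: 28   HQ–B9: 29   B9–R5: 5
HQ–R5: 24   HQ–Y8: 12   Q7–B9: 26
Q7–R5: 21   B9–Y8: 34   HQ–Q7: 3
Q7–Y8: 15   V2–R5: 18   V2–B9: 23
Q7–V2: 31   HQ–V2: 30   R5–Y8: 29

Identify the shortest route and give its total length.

Plan I: 12 + 34 + 23 + 31 + 21 + 24 = 145
Plan II: 30 + 23 + 26 + 21 + 29 + 12 = 141
Plan III: 30 + 23 + 26 + 15 + 29 + 24 = 147

Shortest is Plan II, total 141 blocks.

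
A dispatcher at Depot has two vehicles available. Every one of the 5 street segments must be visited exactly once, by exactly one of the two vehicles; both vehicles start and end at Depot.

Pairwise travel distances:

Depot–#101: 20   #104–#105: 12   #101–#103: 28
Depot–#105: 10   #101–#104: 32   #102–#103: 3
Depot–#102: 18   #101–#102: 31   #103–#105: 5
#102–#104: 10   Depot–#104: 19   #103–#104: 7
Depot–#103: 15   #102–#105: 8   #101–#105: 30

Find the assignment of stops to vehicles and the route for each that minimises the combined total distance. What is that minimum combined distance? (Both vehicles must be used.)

Minimum combined distance: 87.

Try each way of splitting the stops between the two vehicles (each non-empty) and, for each split, find the best tour for each vehicle:
  {#101} + {#102, #103, #104, #105}: 40 + 47 = 87
  {#102} + {#101, #103, #104, #105}: 36 + 74 = 110
  {#101, #102} + {#103, #104, #105}: 69 + 41 = 110
  {#103} + {#101, #102, #104, #105}: 30 + 80 = 110
  {#101, #103} + {#102, #104, #105}: 63 + 47 = 110
  {#102, #103} + {#101, #104, #105}: 36 + 74 = 110
  … (15 splits in total)
Best: vehicle 1 Depot → #101 → Depot = 40; vehicle 2 Depot → #104 → #102 → #103 → #105 → Depot = 47; combined 87.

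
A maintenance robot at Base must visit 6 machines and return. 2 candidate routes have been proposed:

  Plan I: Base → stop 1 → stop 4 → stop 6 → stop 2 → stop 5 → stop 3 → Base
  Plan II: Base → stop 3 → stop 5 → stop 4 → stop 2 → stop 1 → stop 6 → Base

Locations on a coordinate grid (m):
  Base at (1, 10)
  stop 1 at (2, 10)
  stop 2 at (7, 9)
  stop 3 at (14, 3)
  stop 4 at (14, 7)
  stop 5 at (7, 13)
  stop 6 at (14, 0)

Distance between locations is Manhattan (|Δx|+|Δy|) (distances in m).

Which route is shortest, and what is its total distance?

Plan I: 1 + 15 + 7 + 16 + 4 + 17 + 20 = 80
Plan II: 20 + 17 + 13 + 9 + 6 + 22 + 23 = 110

Shortest is Plan I, total 80 m.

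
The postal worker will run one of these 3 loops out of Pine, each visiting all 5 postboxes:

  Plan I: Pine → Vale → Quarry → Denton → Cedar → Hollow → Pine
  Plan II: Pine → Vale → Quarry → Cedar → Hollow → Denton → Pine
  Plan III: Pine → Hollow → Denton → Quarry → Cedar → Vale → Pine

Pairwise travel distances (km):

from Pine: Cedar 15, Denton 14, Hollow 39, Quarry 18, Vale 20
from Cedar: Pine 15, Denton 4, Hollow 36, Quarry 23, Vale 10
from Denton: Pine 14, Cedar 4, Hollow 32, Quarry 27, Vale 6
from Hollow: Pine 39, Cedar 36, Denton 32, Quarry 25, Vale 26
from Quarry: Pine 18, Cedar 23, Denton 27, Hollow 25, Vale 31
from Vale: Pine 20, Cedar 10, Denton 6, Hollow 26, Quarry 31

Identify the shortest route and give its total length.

Shortest is Plan III, total 151 km.

Plan I: 20 + 31 + 27 + 4 + 36 + 39 = 157
Plan II: 20 + 31 + 23 + 36 + 32 + 14 = 156
Plan III: 39 + 32 + 27 + 23 + 10 + 20 = 151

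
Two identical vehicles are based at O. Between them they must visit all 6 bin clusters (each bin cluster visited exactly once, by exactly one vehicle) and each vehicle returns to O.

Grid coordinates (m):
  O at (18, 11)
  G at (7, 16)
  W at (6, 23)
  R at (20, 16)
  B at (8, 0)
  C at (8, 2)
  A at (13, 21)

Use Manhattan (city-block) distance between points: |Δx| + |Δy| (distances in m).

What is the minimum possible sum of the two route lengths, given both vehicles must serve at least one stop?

84 m — the smallest possible combined total.

Check every non-empty split of the stops between the two vehicles; for each half take its own optimal tour:
  {G} + {W, R, B, C, A}: 32 + 74 = 106
  {W} + {G, R, B, C, A}: 48 + 68 = 116
  {G, W} + {R, B, C, A}: 48 + 66 = 114
  {R} + {G, W, B, C, A}: 14 + 70 = 84
  {G, R} + {W, B, C, A}: 36 + 70 = 106
  {W, R} + {G, B, C, A}: 52 + 64 = 116
  … (31 splits in total)
Best: vehicle 1 O → R → O = 14; vehicle 2 O → B → C → G → W → A → O = 70; combined 84.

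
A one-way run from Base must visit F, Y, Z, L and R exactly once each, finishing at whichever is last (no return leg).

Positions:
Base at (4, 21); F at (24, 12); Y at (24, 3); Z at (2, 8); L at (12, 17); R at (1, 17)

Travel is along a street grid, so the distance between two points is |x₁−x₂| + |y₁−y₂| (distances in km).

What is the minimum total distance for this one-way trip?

There are 5! = 120 possible orderings.
Base - F - Y - Z - L - R: 29+9+27+19+11 = 95
Base - F - Y - Z - R - L: 29+9+27+10+11 = 86
Base - F - Y - L - Z - R: 29+9+26+19+10 = 93
Base - F - Y - L - R - Z: 29+9+26+11+10 = 85
Base - F - Y - R - Z - L: 29+9+37+10+19 = 104
Base - F - Y - R - L - Z: 29+9+37+11+19 = 105
Base - F - Z - Y - L - R: 29+26+27+26+11 = 119
Base - F - Z - Y - R - L: 29+26+27+37+11 = 130
Base - F - Z - L - Y - R: 29+26+19+26+37 = 137
Base - F - Z - L - R - Y: 29+26+19+11+37 = 122
Base - F - Z - R - Y - L: 29+26+10+37+26 = 128
Base - F - Z - R - L - Y: 29+26+10+11+26 = 102
Base - F - L - Y - Z - R: 29+17+26+27+10 = 109
Base - F - L - Y - R - Z: 29+17+26+37+10 = 119
… (106 more)
Base - Z - R - L - F - Y: 15+10+11+17+9 = 62  ← best
The minimum is 62.
One shortest path: Base → Z → R → L → F → Y.

Shortest open route: 62 km.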